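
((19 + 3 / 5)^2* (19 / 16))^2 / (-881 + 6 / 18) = -6243279483 / 26420000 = -236.31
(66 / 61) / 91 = 66 / 5551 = 0.01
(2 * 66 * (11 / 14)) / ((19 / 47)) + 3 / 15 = 256.76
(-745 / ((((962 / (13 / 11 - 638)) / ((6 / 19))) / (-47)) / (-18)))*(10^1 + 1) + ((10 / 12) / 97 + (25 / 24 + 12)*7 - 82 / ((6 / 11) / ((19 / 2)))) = 30806206164125 / 21275592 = 1447960.00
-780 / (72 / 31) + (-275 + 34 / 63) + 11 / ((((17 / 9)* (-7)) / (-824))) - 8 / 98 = 1126609 / 14994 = 75.14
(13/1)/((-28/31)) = -403/28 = -14.39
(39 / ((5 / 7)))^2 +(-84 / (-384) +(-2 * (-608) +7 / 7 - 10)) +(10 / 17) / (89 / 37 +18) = 8601313801 / 2053600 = 4188.41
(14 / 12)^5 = 16807 / 7776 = 2.16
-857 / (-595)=857 / 595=1.44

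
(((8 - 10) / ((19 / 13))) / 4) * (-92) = 598 / 19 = 31.47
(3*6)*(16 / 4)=72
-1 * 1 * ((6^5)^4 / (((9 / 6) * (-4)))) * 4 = 2437438960041984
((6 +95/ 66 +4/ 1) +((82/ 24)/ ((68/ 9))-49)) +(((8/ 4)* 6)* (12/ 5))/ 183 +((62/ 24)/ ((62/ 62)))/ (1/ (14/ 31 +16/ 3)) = -180740911/ 8213040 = -22.01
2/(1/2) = 4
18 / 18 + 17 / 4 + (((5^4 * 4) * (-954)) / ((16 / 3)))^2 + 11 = 199976660172.50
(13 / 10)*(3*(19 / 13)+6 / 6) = 7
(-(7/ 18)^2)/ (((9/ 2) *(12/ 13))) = -0.04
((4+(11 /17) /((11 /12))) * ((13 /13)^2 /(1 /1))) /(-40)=-0.12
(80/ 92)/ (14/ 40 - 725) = -400/ 333339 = -0.00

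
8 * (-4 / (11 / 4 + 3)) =-5.57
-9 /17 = -0.53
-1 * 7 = -7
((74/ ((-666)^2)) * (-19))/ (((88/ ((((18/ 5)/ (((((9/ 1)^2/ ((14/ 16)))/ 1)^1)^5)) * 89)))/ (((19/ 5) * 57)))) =-10259849957/ 27901059095730585600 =-0.00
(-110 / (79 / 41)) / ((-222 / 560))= 1262800 / 8769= 144.01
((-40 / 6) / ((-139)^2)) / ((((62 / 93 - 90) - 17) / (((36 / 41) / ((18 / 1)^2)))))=20 / 2274294231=0.00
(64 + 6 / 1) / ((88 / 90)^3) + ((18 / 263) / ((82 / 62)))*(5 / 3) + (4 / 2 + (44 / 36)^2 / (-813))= 2327793995850365 / 30244276754208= 76.97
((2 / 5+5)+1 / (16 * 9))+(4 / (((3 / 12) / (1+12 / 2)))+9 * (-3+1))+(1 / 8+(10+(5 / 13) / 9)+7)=363713 / 3120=116.57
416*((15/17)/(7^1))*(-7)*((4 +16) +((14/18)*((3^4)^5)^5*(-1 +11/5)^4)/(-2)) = 324168337520269271131285758933537655559444014462852992/2125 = 152549805891891421708840400000000000000000000000000.00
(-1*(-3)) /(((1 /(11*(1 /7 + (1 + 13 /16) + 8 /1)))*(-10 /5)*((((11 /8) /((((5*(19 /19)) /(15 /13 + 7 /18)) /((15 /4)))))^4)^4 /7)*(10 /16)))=-1.09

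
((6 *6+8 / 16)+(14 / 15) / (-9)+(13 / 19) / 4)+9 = 467521 / 10260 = 45.57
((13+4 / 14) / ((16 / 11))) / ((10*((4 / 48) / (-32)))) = -350.74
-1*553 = -553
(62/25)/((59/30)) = 372/295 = 1.26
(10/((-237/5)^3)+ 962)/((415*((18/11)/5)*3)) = 70434065548/29832310773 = 2.36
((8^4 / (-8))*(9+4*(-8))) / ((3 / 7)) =82432 / 3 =27477.33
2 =2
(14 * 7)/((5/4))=392/5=78.40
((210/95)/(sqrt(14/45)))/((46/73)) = 657 * sqrt(70)/874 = 6.29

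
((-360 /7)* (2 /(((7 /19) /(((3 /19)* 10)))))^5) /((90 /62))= -192844800000 /117649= -1639153.75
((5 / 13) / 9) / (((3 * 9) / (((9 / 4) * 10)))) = 25 / 702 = 0.04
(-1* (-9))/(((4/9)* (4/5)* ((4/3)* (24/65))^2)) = 1711125/16384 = 104.44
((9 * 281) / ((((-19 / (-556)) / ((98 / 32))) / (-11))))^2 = 6215521957339.63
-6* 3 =-18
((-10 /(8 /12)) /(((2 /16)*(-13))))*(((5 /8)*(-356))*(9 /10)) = -24030 /13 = -1848.46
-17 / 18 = -0.94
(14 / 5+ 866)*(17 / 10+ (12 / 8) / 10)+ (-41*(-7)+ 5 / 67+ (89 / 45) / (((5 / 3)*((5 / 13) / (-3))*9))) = 142709461 / 75375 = 1893.33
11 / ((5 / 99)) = 1089 / 5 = 217.80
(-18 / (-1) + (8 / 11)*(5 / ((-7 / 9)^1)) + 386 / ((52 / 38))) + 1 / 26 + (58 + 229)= 1166045 / 2002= 582.44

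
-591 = -591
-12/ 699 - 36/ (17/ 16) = -134276/ 3961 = -33.90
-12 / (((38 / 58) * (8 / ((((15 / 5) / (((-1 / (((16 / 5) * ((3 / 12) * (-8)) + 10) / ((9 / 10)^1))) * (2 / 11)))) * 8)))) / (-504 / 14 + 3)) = -757944 / 19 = -39891.79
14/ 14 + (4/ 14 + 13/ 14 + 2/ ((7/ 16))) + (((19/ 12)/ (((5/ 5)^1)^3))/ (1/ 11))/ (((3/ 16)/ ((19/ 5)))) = 226651/ 630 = 359.76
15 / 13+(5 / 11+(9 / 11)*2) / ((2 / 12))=1959 / 143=13.70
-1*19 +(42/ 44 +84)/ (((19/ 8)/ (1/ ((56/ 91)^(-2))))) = -192635/ 35321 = -5.45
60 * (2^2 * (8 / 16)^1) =120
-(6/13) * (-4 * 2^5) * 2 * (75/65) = 23040/169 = 136.33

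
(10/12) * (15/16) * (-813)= -20325/32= -635.16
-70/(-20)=7/2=3.50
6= 6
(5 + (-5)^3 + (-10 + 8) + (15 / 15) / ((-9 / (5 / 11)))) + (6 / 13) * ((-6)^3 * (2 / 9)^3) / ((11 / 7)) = -157975 / 1287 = -122.75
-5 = -5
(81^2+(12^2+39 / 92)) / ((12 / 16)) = 205633 / 23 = 8940.57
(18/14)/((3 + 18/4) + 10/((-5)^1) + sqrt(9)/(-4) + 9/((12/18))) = 0.07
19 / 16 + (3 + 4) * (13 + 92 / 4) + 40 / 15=12281 / 48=255.85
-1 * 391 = -391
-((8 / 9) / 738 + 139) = -461623 / 3321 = -139.00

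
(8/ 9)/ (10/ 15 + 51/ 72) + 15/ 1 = 1549/ 99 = 15.65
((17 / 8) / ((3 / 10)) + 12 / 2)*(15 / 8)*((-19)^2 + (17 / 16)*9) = 4654265 / 512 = 9090.36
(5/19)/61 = 5/1159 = 0.00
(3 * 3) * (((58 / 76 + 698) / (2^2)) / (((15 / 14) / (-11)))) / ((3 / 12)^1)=-6133743 / 95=-64565.72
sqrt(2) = 1.41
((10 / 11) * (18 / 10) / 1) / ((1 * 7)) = 0.23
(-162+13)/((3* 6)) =-149/18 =-8.28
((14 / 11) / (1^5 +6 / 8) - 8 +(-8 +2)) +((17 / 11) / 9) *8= -1178 / 99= -11.90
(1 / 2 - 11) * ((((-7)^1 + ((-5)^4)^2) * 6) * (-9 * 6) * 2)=2657764872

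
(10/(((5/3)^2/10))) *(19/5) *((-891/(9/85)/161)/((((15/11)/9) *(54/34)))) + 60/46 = -1039902/35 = -29711.49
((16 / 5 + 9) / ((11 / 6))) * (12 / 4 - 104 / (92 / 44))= -78690 / 253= -311.03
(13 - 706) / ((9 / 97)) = -7469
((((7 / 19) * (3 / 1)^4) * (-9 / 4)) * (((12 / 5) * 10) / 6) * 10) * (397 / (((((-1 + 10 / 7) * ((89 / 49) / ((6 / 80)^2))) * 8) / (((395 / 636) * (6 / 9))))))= -398.77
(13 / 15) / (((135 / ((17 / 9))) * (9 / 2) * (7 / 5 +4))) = 442 / 885735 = 0.00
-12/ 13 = -0.92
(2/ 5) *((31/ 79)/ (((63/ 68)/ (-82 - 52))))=-564944/ 24885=-22.70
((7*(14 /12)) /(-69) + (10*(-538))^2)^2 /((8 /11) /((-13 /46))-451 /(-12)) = 20533634099779710280943 /858079791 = 23929749092272.60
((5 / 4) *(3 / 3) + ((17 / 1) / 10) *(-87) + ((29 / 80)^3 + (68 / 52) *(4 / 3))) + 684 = 10765571971 / 19968000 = 539.14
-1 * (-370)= 370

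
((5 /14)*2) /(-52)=-5 /364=-0.01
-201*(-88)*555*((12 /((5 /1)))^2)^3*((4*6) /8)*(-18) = -316579613442048 /3125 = -101305476301.46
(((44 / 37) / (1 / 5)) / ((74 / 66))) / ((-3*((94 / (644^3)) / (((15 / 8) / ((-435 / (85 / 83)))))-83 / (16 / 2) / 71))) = 487596136165600 / 40328771067237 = 12.09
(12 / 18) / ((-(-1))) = 2 / 3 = 0.67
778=778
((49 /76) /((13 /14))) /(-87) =-343 /42978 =-0.01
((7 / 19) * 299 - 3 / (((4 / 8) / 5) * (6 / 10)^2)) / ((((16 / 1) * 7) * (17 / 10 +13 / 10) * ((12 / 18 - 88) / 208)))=-19877 / 104538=-0.19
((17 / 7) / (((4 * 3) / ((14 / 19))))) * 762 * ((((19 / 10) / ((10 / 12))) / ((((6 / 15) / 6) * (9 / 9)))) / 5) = 777.24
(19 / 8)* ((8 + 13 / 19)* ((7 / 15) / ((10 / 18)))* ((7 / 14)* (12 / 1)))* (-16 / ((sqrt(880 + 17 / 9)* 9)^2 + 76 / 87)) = -9396 / 403555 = -0.02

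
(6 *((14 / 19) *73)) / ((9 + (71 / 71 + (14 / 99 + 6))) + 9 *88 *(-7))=-0.06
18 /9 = 2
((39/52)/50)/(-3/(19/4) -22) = -57/86000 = -0.00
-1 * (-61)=61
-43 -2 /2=-44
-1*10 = -10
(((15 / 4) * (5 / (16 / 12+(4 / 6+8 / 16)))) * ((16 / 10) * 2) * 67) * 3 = 4824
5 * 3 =15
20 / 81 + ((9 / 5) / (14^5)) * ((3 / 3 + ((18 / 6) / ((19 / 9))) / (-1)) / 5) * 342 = 16800439 / 68068350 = 0.25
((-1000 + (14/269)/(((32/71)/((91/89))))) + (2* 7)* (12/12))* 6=-1132943967/191528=-5915.29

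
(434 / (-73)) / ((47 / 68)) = -29512 / 3431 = -8.60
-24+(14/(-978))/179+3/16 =-33349423/1400496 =-23.81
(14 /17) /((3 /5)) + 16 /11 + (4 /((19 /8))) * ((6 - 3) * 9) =514838 /10659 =48.30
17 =17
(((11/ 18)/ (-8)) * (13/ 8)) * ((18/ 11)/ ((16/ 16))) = -13/ 64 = -0.20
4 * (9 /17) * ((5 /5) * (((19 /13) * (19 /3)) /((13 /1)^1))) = 4332 /2873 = 1.51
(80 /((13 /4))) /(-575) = -0.04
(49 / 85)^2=2401 / 7225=0.33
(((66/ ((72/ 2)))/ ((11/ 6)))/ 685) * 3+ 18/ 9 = 1373/ 685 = 2.00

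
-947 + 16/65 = -61539/65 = -946.75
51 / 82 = 0.62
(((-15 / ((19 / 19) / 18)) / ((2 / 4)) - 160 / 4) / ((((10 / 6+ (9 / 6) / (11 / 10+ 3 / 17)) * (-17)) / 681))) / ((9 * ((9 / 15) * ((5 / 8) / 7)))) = 159993232 / 9435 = 16957.42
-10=-10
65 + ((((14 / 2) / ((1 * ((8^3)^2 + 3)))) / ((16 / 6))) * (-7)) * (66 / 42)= 136316209 / 2097176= 65.00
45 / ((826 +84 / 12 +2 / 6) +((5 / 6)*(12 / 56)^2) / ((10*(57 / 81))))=2010960 / 37240243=0.05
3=3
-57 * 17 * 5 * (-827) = 4006815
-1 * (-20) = 20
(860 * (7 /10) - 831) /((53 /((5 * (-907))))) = 1038515 /53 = 19594.62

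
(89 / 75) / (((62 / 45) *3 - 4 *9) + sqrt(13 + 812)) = -42542 / 214295 - 1335 *sqrt(33) / 42859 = -0.38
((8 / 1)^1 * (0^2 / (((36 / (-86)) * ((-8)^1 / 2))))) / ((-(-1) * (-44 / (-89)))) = 0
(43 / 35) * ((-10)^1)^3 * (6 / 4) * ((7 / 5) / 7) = -2580 / 7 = -368.57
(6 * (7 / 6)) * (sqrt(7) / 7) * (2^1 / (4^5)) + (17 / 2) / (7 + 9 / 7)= sqrt(7) / 512 + 119 / 116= 1.03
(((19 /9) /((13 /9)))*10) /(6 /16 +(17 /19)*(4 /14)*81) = 202160 /291603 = 0.69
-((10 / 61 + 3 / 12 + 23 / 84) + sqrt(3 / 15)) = -881 / 1281 - sqrt(5) / 5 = -1.13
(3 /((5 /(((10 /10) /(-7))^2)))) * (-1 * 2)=-6 /245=-0.02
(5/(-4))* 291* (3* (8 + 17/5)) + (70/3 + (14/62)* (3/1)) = -4618841/372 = -12416.24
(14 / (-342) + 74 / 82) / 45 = 1208 / 63099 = 0.02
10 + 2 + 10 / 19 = 238 / 19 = 12.53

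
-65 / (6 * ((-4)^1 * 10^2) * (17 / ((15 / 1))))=13 / 544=0.02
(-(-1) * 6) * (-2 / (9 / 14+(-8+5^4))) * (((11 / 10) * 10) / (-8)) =231 / 8647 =0.03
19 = 19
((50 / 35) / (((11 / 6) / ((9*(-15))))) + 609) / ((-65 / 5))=-38793 / 1001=-38.75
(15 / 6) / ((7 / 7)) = 5 / 2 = 2.50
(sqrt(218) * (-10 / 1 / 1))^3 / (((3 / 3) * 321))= -218000 * sqrt(218) / 321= -10027.20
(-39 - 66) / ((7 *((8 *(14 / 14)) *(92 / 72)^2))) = -1215 / 1058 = -1.15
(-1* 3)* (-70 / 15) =14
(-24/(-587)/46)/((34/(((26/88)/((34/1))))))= 39/171678716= 0.00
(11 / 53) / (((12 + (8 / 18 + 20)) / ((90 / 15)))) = 297 / 7738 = 0.04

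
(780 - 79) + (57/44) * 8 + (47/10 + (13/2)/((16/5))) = 1263847/1760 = 718.09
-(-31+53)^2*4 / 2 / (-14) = 484 / 7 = 69.14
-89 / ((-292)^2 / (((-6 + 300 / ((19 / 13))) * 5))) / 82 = -842385 / 66420656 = -0.01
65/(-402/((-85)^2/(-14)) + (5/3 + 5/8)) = 11271000/532447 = 21.17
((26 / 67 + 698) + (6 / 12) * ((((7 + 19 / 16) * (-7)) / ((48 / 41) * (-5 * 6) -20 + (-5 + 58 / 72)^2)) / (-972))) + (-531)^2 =906359579144225 / 3206543352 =282659.39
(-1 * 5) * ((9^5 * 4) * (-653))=771179940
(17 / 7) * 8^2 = 1088 / 7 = 155.43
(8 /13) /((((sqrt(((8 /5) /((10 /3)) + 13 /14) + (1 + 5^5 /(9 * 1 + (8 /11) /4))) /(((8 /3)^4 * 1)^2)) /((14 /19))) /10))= 626.30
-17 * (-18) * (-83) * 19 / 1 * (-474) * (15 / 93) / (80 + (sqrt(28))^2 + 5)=1143671940 / 3503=326483.57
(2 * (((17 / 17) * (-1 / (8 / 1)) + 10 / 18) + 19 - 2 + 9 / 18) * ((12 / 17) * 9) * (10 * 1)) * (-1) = -38730 / 17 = -2278.24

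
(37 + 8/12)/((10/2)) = 113/15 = 7.53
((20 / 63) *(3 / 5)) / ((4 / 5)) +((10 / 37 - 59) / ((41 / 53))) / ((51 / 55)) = -359440 / 4403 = -81.64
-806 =-806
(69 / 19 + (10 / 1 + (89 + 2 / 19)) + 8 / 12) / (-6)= -2947 / 171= -17.23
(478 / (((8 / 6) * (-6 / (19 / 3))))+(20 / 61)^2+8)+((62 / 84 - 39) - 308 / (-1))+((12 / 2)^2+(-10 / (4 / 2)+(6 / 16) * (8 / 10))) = -36086073 / 520940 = -69.27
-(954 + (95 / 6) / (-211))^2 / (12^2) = -1458464413561 / 230796864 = -6319.26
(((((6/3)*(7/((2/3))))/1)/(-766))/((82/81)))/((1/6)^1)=-5103/31406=-0.16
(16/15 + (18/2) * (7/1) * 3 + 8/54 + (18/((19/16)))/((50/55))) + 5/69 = 12209662/58995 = 206.96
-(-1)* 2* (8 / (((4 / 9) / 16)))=576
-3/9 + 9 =26/3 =8.67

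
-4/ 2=-2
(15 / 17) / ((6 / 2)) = 5 / 17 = 0.29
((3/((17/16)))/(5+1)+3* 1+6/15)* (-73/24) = -24017/2040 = -11.77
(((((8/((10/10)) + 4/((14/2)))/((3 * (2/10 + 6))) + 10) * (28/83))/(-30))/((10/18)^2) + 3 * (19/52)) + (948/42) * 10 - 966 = -17316529949/23414300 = -739.57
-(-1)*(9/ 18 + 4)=9/ 2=4.50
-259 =-259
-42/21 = -2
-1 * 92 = -92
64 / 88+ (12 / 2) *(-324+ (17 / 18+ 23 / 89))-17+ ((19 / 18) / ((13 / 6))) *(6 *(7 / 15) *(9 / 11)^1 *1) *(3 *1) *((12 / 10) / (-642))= -199474351298 / 102134175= -1953.06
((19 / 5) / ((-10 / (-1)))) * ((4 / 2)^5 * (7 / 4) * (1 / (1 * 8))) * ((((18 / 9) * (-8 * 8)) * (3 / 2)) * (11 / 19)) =-7392 / 25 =-295.68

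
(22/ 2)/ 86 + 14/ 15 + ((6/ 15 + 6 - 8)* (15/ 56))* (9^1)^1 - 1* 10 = -115547/ 9030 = -12.80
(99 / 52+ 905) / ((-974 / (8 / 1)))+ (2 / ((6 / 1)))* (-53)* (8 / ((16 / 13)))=-4645013 / 37986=-122.28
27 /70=0.39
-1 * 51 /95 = -51 /95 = -0.54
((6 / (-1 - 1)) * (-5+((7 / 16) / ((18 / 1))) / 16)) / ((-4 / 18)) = -69099 / 1024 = -67.48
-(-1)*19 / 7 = 19 / 7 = 2.71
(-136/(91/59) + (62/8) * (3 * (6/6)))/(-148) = 23633/53872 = 0.44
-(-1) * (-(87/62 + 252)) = -15711/62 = -253.40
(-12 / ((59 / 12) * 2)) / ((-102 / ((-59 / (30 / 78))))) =-156 / 85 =-1.84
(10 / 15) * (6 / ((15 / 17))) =68 / 15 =4.53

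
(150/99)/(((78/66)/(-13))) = -50/3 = -16.67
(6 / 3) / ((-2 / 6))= -6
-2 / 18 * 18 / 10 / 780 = -0.00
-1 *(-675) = 675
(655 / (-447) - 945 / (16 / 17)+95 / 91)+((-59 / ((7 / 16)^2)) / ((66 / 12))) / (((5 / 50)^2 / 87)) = -24485324138465 / 50114064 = -488591.87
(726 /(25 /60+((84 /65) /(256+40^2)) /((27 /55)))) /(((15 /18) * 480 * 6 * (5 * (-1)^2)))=410553 /2837125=0.14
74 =74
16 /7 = 2.29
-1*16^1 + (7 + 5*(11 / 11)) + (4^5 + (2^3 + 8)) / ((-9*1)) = -1076 / 9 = -119.56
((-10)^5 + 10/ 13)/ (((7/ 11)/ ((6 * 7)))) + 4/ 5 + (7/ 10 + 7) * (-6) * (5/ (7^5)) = -1030020953993/ 156065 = -6599948.44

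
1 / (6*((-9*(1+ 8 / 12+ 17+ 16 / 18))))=-1 / 1056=-0.00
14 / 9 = 1.56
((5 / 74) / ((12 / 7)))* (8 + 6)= 245 / 444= 0.55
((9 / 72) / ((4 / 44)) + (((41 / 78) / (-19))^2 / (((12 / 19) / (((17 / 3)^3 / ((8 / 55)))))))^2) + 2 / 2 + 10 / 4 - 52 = -44.83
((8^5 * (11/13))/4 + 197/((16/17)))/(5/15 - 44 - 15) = -4455987/36608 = -121.72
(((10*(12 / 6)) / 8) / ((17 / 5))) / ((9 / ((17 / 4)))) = 25 / 72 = 0.35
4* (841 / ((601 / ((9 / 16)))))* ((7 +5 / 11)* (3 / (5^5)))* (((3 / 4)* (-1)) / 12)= -930987 / 661100000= -0.00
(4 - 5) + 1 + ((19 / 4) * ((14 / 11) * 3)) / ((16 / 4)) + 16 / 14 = 3497 / 616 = 5.68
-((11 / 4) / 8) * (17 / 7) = -187 / 224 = -0.83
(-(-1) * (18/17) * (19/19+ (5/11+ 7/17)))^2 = 39463524/10106041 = 3.90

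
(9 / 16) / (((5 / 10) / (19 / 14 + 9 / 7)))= 333 / 112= 2.97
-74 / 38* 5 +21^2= 8194 / 19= 431.26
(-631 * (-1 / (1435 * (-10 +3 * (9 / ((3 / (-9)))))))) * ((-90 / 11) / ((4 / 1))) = 5679 / 574574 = 0.01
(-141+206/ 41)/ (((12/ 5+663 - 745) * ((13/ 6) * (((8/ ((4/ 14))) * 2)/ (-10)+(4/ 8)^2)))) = -1672500/ 11349169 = -0.15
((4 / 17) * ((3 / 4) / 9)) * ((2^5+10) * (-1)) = -0.82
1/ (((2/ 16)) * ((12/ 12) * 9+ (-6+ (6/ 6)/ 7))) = 28/ 11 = 2.55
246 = 246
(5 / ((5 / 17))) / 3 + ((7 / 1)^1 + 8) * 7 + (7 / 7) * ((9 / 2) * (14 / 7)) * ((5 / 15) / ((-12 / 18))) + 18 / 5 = 3293 / 30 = 109.77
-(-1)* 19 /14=19 /14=1.36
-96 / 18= -16 / 3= -5.33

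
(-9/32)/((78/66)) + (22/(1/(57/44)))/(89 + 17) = 681/22048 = 0.03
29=29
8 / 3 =2.67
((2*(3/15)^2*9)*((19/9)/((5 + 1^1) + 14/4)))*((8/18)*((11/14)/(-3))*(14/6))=-88/2025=-0.04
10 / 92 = 5 / 46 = 0.11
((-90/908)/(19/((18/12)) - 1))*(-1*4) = 54/1589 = 0.03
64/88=8/11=0.73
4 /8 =1 /2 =0.50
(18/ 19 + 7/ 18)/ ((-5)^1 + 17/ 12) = -914/ 2451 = -0.37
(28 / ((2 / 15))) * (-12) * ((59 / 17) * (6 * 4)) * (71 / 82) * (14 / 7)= -253350720 / 697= -363487.40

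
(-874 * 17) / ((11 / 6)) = -89148 / 11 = -8104.36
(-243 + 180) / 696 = -21 / 232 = -0.09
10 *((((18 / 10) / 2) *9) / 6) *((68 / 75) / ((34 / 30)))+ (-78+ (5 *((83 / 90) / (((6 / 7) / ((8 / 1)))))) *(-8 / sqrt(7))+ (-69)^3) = -1642881 / 5 - 1328 *sqrt(7) / 27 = -328706.33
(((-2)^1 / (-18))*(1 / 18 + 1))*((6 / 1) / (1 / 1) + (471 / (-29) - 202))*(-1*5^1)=584725 / 4698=124.46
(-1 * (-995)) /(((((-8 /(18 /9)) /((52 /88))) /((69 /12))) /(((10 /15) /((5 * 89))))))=-1.27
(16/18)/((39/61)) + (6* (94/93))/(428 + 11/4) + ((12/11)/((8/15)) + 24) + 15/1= 17508659501/412455186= 42.45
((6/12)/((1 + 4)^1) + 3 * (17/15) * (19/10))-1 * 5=39/25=1.56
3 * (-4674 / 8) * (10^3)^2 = -1752750000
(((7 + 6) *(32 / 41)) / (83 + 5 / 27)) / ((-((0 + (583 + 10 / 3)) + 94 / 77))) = -1297296 / 6249186175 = -0.00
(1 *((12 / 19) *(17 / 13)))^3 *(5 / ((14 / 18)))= 382034880 / 105484561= 3.62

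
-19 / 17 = -1.12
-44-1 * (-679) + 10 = 645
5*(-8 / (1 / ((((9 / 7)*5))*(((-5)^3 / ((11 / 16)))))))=3600000 / 77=46753.25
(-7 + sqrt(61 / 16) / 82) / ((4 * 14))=-1 / 8 + sqrt(61) / 18368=-0.12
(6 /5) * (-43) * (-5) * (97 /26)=12513 /13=962.54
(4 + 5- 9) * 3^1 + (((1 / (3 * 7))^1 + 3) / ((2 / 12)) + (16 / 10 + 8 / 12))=2158 / 105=20.55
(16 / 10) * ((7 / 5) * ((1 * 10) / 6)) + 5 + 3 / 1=176 / 15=11.73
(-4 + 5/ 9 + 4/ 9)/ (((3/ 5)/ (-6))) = 30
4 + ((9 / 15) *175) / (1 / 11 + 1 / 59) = 977.50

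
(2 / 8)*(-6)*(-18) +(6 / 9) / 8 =325 / 12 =27.08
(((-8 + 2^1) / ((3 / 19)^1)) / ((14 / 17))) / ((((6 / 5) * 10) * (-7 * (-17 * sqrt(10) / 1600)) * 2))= -380 * sqrt(10) / 147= -8.17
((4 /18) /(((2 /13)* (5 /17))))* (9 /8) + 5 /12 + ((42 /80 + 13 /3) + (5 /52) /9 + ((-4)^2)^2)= 624337 /2340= 266.81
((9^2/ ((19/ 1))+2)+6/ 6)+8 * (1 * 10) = 1658/ 19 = 87.26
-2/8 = -1/4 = -0.25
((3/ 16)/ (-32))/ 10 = -3/ 5120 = -0.00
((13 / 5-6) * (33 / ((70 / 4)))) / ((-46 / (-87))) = -48807 / 4025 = -12.13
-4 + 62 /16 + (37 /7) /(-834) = -3067 /23352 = -0.13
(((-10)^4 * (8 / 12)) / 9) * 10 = 200000 / 27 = 7407.41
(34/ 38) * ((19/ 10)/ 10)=0.17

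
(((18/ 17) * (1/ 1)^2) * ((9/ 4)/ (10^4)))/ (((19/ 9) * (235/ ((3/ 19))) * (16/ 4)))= 2187/ 115375600000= 0.00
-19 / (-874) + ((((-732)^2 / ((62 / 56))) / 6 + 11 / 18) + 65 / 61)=31574629850 / 391437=80663.38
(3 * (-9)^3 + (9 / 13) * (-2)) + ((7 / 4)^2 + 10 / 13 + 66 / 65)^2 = -2341545119 / 1081600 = -2164.89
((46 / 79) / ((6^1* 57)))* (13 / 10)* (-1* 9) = -0.02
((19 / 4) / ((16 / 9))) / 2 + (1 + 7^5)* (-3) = -6454101 / 128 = -50422.66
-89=-89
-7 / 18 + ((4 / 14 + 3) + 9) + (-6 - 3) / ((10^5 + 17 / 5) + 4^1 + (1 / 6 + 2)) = 4497396193 / 378036162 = 11.90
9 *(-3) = -27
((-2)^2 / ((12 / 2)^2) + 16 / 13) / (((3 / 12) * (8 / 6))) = 157 / 39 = 4.03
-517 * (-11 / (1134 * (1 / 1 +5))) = 5687 / 6804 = 0.84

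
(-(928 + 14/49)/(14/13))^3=-75349294606053/117649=-640458436.59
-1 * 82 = -82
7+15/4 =10.75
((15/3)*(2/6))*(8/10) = 4/3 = 1.33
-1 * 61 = -61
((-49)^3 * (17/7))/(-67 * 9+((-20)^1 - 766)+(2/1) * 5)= 207.19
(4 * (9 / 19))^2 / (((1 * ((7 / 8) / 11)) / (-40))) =-1805.27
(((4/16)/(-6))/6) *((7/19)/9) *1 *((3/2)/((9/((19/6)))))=-7/46656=-0.00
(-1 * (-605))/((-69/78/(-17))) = 267410/23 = 11626.52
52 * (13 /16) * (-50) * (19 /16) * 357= -28658175 /32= -895567.97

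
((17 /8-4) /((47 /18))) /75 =-9 /940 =-0.01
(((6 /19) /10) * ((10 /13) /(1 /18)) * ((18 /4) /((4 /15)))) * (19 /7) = 3645 /182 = 20.03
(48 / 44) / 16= 3 / 44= 0.07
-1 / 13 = -0.08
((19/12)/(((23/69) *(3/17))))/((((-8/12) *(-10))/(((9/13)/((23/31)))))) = 90117/23920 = 3.77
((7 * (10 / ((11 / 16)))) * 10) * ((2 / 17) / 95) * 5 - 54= -169462 / 3553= -47.70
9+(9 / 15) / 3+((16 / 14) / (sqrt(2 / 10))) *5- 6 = 16 / 5+40 *sqrt(5) / 7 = 15.98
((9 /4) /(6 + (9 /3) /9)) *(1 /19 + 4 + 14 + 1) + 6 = 9219 /722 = 12.77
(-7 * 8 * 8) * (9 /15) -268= -2684 /5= -536.80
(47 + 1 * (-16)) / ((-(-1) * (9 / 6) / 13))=806 / 3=268.67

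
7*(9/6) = 21/2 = 10.50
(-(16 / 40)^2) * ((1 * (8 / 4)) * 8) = -64 / 25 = -2.56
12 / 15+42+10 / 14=43.51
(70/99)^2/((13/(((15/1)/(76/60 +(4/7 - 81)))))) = -214375/29418246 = -0.01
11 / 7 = 1.57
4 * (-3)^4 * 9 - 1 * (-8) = 2924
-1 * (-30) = 30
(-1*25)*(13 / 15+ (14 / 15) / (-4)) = -15.83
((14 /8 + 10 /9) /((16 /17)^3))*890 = 225187355 /73728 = 3054.30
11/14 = 0.79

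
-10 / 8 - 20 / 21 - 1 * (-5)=235 / 84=2.80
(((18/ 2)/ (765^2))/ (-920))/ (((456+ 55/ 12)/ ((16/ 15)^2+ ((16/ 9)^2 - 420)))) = 420898/ 27897895209375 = 0.00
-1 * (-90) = 90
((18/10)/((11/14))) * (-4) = -504/55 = -9.16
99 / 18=11 / 2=5.50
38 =38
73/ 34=2.15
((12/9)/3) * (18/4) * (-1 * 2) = -4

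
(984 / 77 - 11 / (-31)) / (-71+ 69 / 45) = -470265 / 2487254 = -0.19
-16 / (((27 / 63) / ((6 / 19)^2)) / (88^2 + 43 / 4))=-10422384 / 361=-28870.87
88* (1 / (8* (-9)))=-11 / 9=-1.22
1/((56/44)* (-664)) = -11/9296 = -0.00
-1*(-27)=27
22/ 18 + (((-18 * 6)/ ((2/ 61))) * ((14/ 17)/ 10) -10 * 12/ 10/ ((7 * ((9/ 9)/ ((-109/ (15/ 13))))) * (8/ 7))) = -196373/ 1530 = -128.35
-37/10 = -3.70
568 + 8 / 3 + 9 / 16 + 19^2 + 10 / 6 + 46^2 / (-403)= 17963713 / 19344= 928.65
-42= -42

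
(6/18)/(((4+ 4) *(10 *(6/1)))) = 1/1440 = 0.00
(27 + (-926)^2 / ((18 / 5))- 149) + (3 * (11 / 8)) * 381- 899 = 17189165 / 72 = 238738.40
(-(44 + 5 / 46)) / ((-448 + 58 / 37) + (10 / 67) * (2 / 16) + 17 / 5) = 0.10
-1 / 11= -0.09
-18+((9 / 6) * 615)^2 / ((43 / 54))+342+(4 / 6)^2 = 827429195 / 774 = 1069029.97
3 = 3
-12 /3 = -4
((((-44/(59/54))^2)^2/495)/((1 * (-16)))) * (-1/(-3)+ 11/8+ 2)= -74612111904/60586805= -1231.49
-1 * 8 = -8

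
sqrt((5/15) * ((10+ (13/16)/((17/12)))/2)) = sqrt(73338)/204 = 1.33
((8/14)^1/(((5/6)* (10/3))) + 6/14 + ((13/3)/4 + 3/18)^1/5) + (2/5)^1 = 899/700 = 1.28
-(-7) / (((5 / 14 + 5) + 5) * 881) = 98 / 127745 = 0.00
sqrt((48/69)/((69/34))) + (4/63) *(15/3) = 20/63 + 4 *sqrt(102)/69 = 0.90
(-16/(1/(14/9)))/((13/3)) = -5.74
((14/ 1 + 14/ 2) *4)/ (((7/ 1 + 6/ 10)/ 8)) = 1680/ 19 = 88.42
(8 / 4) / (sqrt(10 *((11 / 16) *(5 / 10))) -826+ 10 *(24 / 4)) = -24512 / 9388041 -8 *sqrt(55) / 9388041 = -0.00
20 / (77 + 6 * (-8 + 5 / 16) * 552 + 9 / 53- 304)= -212 / 272291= -0.00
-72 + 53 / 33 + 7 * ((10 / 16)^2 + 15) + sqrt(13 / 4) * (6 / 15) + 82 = sqrt(13) / 5 + 252047 / 2112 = 120.06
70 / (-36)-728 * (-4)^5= 13418461 / 18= 745470.06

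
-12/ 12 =-1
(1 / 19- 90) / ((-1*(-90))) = -1709 / 1710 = -1.00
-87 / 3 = -29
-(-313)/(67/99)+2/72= 1115599/2412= 462.52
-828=-828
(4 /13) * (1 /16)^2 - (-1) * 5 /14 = 2087 /5824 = 0.36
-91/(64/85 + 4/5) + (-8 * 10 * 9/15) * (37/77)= -75457/924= -81.66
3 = 3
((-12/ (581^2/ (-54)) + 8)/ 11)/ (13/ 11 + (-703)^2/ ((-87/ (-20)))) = 234998832/ 36702032316271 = 0.00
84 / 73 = 1.15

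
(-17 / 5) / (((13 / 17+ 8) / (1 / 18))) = -0.02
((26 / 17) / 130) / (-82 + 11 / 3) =-3 / 19975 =-0.00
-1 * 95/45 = -19/9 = -2.11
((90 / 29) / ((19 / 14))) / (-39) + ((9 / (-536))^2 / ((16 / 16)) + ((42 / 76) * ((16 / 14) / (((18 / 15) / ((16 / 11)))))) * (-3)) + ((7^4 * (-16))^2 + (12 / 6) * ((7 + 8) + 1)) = 33407310212469790617 / 22636913728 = 1475789085.64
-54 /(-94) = 27 /47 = 0.57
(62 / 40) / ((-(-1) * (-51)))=-31 / 1020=-0.03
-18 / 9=-2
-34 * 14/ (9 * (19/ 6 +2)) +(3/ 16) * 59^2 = 955967/ 1488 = 642.45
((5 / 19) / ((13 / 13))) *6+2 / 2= 49 / 19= 2.58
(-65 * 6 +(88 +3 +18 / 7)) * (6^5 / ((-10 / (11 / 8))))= 2218590 / 7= 316941.43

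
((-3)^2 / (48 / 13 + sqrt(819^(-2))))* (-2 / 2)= -7371 / 3025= -2.44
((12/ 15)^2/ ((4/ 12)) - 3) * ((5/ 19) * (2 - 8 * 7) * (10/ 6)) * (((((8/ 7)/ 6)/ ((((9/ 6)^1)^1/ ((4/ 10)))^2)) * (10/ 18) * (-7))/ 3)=-128/ 285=-0.45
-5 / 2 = -2.50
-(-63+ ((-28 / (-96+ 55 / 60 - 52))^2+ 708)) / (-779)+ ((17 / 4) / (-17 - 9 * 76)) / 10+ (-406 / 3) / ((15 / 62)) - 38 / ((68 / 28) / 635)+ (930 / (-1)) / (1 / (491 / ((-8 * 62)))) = -4983690019446605059 / 520554639549150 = -9573.81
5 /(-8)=-5 /8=-0.62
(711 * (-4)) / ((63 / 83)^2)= -2176924 / 441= -4936.34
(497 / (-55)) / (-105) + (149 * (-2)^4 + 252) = 2174771 / 825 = 2636.09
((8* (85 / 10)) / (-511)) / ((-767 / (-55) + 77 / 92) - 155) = 344080 / 362555011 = 0.00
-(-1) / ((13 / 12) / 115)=106.15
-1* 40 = -40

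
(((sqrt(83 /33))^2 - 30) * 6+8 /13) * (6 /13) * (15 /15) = -140964 /1859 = -75.83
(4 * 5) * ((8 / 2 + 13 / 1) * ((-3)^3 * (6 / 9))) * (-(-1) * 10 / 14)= -30600 / 7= -4371.43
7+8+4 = 19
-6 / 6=-1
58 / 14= 29 / 7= 4.14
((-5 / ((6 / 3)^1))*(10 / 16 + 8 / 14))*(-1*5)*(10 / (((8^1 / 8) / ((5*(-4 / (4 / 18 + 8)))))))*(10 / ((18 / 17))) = -3559375 / 1036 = -3435.69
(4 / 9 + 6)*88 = 5104 / 9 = 567.11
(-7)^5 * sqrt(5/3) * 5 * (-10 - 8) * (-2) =-1008420 * sqrt(15) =-3905593.87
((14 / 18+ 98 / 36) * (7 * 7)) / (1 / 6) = 1029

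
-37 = -37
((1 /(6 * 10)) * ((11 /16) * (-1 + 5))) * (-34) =-187 /120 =-1.56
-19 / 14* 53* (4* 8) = -16112 / 7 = -2301.71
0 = 0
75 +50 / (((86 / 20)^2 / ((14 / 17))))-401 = -10177158 / 31433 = -323.77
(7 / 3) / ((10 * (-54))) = -7 / 1620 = -0.00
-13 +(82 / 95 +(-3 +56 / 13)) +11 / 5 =-10657 / 1235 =-8.63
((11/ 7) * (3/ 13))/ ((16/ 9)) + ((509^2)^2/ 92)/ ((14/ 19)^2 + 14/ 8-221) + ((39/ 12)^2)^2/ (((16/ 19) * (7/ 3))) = -9031757180990459089/ 2707442110464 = -3335900.39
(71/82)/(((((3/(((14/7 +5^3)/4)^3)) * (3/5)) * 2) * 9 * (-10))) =-145435193/1700352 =-85.53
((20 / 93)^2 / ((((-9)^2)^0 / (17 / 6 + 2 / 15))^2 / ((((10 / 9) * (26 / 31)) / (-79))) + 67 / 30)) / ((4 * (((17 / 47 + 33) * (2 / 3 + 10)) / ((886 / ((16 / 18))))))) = -2412000937125 / 551052119629312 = -0.00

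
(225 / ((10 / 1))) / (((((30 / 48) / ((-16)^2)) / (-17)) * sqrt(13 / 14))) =-156672 * sqrt(182) / 13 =-162586.22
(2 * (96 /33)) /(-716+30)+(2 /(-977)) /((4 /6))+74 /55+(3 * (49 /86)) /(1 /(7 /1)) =21079942759 /1585075030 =13.30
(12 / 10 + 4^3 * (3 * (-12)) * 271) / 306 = -2040.47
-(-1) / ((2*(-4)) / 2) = -1 / 4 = -0.25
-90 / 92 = -45 / 46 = -0.98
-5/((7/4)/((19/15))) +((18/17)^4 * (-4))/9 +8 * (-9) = -133611124/1753941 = -76.18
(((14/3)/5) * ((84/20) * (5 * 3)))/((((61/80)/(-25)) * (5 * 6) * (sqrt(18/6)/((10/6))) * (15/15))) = -19600 * sqrt(3)/549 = -61.84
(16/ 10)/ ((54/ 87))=116/ 45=2.58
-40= -40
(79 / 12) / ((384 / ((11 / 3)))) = 869 / 13824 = 0.06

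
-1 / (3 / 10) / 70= -1 / 21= -0.05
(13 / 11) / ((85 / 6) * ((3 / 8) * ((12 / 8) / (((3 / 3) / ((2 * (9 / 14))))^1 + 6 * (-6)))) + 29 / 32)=65936 / 37939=1.74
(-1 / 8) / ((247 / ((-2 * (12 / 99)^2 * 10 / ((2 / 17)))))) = 340 / 268983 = 0.00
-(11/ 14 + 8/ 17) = -299/ 238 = -1.26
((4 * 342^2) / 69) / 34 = 77976 / 391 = 199.43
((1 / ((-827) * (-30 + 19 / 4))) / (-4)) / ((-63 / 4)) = 4 / 5262201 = 0.00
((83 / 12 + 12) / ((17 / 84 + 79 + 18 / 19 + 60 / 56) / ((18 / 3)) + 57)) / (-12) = -30191 / 1350922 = -0.02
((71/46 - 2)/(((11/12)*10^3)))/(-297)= 7/4174500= 0.00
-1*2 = -2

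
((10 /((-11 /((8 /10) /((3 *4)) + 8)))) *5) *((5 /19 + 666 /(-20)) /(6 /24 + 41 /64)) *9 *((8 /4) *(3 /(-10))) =-13257024 /1805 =-7344.61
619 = 619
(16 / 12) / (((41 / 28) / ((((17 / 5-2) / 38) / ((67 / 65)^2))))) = 331240 / 10490793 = 0.03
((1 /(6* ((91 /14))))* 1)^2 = 1 /1521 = 0.00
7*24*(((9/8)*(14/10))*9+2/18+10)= 61201/15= 4080.07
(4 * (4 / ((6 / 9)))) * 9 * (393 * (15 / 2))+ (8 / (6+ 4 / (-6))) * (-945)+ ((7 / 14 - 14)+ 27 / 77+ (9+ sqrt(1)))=48913430 / 77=635239.35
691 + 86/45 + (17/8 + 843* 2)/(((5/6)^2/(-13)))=-2781791/90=-30908.79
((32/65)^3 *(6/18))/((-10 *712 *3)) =-2048/1099873125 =-0.00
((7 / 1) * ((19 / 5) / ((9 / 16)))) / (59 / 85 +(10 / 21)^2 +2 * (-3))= -1772624 / 190391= -9.31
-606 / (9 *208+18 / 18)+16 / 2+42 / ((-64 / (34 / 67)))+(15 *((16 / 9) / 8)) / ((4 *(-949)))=41972728445 / 5716366032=7.34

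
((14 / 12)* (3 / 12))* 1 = 7 / 24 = 0.29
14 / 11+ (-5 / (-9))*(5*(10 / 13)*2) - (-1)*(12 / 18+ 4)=13144 / 1287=10.21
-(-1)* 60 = 60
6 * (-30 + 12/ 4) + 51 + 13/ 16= -1763/ 16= -110.19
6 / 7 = 0.86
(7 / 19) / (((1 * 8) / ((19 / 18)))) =7 / 144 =0.05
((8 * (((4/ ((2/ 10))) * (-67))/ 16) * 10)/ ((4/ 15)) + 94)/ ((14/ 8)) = -100124/ 7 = -14303.43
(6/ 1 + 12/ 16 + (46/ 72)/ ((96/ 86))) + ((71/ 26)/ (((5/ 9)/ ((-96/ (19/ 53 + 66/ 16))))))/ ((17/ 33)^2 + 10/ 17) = -391326197071757/ 3374261616960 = -115.97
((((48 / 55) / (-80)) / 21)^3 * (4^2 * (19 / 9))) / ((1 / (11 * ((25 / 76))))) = -4 / 233454375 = -0.00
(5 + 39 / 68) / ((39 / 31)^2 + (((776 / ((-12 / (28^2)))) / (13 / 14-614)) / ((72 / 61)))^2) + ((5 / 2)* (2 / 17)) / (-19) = -4696688797798126859 / 327414012728170164140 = -0.01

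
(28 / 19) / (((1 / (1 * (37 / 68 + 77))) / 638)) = 23549218 / 323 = 72907.80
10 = 10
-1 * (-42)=42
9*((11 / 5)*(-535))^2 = 12467961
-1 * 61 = -61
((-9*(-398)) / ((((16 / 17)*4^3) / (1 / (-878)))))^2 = 927019809 / 202082615296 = 0.00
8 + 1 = 9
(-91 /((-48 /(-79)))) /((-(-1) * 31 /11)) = -79079 /1488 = -53.14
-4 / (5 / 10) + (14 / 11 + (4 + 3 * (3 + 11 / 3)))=190 / 11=17.27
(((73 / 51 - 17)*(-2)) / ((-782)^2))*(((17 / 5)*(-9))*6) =-7146 / 764405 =-0.01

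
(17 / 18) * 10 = 85 / 9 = 9.44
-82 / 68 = -1.21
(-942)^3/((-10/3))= 250769066.40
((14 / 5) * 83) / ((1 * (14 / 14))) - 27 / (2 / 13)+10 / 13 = 7497 / 130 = 57.67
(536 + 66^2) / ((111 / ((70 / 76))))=40.59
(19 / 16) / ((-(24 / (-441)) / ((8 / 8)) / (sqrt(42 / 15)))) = 2793 *sqrt(70) / 640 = 36.51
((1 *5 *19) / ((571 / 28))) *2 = 5320 / 571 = 9.32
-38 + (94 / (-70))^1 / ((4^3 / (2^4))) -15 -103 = -21887 / 140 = -156.34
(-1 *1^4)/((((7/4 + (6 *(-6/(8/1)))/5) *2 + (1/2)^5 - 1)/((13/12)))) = -40/27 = -1.48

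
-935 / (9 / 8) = -831.11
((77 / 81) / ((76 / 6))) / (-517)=-7 / 48222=-0.00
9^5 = 59049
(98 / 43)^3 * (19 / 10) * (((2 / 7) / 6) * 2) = 2554664 / 1192605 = 2.14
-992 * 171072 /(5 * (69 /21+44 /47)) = -18610808832 /2315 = -8039226.28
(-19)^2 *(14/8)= 2527/4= 631.75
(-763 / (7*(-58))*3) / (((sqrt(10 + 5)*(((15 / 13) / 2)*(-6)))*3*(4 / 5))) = -1417*sqrt(15) / 31320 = -0.18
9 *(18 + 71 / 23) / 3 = 1455 / 23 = 63.26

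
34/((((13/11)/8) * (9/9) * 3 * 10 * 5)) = 1496/975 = 1.53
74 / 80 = 0.92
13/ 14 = 0.93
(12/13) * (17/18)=34/39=0.87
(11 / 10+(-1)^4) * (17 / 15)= 119 / 50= 2.38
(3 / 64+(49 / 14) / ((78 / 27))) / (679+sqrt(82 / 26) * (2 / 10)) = 17772825 / 9589650176 - 5235 * sqrt(533) / 124665452288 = 0.00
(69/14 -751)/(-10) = 74.61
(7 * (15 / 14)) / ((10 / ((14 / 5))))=21 / 10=2.10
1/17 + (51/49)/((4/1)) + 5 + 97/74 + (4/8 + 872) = 108382643/123284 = 879.13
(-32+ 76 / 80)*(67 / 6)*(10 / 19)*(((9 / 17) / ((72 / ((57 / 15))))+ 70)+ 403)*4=-4461088671 / 12920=-345285.50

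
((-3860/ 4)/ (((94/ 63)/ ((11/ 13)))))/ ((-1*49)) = 95535/ 8554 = 11.17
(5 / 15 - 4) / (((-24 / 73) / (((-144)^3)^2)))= 99439286943744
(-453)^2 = 205209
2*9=18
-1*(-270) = 270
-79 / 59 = -1.34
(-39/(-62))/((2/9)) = 351/124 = 2.83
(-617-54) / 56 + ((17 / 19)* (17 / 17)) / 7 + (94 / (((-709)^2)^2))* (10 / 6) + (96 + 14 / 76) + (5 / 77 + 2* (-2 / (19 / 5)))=739444223420580551 / 8872387648664232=83.34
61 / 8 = 7.62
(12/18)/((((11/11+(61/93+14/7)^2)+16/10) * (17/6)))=86490/3548597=0.02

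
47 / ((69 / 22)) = 1034 / 69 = 14.99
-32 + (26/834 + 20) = -4991/417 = -11.97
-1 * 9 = -9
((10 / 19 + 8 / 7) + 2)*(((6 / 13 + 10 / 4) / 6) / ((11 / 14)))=1708 / 741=2.30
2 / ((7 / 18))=36 / 7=5.14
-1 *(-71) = 71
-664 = -664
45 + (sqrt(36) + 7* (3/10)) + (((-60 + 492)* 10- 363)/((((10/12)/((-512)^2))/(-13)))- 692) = -161819400437/10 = -16181940043.70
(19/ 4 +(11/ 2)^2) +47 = 82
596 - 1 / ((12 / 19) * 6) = 42893 / 72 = 595.74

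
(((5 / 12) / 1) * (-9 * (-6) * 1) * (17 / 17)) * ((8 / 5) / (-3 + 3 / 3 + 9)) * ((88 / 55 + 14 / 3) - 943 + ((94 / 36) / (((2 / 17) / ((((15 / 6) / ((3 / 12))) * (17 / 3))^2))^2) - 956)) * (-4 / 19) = -16206637702256 / 7695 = -2106125757.28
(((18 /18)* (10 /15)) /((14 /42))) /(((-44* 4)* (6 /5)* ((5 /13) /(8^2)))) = -52 /33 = -1.58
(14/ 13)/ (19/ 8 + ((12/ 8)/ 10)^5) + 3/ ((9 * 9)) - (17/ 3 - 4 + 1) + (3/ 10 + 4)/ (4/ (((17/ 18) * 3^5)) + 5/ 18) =6397964959478/ 516387653145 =12.39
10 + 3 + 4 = 17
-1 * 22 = -22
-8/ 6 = -4/ 3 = -1.33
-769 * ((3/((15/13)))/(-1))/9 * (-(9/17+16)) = -2809157/765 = -3672.10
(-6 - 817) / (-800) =1.03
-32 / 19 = -1.68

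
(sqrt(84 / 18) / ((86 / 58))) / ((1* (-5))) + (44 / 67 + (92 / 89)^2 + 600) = 319339812 / 530707- 29* sqrt(42) / 645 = 601.43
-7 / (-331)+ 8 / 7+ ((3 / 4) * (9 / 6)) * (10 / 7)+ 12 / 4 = 7641 / 1324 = 5.77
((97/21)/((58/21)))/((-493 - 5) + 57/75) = -2425/720998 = -0.00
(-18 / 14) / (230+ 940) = -0.00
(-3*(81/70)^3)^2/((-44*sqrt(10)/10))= -2541865828329*sqrt(10)/5176556000000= -1.55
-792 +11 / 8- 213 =-8029 / 8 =-1003.62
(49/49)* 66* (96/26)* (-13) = -3168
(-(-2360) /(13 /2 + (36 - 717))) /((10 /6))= -2832 /1349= -2.10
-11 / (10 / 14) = -15.40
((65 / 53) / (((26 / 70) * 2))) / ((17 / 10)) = 875 / 901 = 0.97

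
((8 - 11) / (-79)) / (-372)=-1 / 9796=-0.00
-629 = -629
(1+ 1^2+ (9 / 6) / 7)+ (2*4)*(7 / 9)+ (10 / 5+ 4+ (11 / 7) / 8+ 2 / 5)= 37883 / 2520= 15.03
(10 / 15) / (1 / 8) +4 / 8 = 35 / 6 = 5.83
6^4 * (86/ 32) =3483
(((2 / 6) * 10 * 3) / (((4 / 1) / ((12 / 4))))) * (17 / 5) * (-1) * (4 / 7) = -102 / 7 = -14.57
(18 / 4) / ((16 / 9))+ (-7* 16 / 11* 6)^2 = 14460489 / 3872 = 3734.63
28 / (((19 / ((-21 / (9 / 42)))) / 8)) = -21952 / 19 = -1155.37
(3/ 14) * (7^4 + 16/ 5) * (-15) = -108189/ 14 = -7727.79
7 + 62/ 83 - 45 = -3092/ 83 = -37.25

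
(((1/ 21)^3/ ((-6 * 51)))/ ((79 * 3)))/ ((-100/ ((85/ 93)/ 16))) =1/ 1175740997760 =0.00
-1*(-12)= 12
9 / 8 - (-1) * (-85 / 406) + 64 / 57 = 188695 / 92568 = 2.04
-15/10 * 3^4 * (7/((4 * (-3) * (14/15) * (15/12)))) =243/4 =60.75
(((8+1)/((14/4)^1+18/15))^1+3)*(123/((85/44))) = 1250172/3995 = 312.93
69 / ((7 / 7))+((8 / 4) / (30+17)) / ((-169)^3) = 69.00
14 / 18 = 7 / 9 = 0.78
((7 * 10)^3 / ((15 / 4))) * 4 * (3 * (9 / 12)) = 823200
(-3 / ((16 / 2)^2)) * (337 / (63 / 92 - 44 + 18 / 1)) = 0.62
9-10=-1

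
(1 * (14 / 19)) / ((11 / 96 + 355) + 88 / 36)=576 / 279509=0.00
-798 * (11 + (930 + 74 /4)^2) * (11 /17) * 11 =-173739368187 /34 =-5109981417.26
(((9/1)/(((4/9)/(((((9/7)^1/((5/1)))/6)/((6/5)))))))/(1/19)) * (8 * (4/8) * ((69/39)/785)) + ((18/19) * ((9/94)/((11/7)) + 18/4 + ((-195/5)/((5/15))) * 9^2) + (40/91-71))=-25385832045209/2806824020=-9044.33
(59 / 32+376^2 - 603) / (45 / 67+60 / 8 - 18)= -301821265 / 21072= -14323.33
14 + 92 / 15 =302 / 15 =20.13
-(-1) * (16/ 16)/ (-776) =-1/ 776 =-0.00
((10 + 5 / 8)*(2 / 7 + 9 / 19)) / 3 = 2.69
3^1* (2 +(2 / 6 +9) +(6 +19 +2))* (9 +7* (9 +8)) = 14720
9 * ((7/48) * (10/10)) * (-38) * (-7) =2793/8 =349.12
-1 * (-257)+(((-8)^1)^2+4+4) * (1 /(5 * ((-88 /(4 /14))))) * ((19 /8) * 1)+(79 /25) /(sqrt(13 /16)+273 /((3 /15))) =907218338743 /3531526460 - 316 * sqrt(13) /745289675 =256.89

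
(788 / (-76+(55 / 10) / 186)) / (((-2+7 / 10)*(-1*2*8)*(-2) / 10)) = 916050 / 367393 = 2.49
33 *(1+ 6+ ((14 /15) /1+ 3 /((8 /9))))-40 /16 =14827 /40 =370.68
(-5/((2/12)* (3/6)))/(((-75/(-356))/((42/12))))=-4984/5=-996.80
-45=-45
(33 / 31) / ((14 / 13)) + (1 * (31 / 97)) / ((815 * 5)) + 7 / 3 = 1709604737 / 514648050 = 3.32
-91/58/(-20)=91/1160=0.08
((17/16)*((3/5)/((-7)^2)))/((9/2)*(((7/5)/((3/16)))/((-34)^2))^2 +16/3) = 63893565/26193107584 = 0.00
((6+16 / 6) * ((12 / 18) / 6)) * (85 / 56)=1105 / 756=1.46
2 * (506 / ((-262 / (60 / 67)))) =-30360 / 8777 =-3.46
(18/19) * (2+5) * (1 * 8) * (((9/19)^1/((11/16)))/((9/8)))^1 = 129024/3971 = 32.49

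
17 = 17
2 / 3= 0.67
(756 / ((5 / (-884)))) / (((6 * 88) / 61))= -849303 / 55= -15441.87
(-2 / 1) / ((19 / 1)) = -0.11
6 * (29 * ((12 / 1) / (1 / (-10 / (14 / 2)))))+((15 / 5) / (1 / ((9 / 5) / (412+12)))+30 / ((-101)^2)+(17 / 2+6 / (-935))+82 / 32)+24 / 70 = -168234702777573 / 56617182160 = -2971.44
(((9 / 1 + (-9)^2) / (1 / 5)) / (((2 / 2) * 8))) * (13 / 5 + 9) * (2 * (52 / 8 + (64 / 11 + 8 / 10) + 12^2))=4510863 / 22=205039.23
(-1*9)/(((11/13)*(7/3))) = -351/77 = -4.56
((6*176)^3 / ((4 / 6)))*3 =5299126272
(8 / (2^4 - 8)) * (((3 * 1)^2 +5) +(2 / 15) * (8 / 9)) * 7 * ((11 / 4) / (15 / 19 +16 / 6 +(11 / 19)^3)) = 71902897 / 965700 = 74.46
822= 822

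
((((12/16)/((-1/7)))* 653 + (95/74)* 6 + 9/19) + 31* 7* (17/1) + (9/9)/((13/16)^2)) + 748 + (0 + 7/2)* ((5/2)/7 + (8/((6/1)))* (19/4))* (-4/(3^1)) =4222386817/4277052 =987.22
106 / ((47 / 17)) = 1802 / 47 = 38.34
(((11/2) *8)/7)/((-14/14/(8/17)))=-2.96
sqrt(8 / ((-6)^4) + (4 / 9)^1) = sqrt(146) / 18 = 0.67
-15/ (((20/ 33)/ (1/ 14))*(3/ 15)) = -495/ 56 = -8.84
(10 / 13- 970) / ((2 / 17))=-107100 / 13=-8238.46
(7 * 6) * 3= 126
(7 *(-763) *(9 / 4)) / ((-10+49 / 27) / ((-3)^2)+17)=-11680767 / 15640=-746.85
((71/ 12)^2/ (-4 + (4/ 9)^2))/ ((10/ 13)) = -589797/ 49280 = -11.97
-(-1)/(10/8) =4/5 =0.80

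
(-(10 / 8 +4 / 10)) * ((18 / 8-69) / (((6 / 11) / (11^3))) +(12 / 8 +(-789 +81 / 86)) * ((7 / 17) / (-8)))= 268687.06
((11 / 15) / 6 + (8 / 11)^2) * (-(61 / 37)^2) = -26385611 / 14908410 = -1.77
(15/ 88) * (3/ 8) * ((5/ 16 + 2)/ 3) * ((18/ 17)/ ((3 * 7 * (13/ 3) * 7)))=4995/ 60988928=0.00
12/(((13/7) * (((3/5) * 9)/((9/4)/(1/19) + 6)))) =175/3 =58.33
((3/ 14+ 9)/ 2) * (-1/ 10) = -129/ 280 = -0.46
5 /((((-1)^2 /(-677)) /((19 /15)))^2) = 165456769 /45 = 3676817.09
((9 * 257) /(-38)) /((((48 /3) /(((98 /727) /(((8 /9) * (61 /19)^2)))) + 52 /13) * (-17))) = 19380627 /5908094728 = 0.00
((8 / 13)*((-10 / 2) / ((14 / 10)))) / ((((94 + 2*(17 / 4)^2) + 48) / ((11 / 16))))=-44 / 5187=-0.01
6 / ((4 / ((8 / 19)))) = 0.63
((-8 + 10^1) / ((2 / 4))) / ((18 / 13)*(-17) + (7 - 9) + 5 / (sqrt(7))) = -120848 / 767343 - 3380*sqrt(7) / 767343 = -0.17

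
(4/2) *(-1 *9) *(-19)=342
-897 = -897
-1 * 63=-63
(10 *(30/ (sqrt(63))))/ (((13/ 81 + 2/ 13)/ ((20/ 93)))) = 702000 *sqrt(7)/ 71827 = 25.86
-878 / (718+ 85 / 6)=-5268 / 4393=-1.20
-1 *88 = -88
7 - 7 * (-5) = 42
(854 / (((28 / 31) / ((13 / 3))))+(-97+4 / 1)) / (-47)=-24025 / 282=-85.20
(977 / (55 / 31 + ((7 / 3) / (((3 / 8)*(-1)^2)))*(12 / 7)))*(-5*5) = -2271525 / 1157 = -1963.29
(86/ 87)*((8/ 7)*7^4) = 235984/ 87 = 2712.46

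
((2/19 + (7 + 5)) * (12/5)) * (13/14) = 3588/133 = 26.98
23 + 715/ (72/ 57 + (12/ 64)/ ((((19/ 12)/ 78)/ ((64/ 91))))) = 118831/ 1032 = 115.15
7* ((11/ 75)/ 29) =0.04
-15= -15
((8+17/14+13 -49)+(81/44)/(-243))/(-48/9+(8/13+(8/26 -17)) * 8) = 321841/1608992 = 0.20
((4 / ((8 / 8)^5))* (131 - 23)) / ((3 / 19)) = 2736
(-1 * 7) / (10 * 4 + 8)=-7 / 48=-0.15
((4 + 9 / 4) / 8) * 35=875 / 32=27.34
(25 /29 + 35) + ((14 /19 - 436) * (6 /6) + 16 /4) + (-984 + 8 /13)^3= -1151203404625106 /1210547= -950977867.55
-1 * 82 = -82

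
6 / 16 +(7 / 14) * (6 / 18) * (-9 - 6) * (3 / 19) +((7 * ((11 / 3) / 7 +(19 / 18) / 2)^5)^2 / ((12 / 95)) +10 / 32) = 3084140133756973316363022173 / 4805561889566834376572928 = 641.79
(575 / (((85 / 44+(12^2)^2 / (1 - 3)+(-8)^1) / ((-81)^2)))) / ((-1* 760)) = 2766555 / 5781814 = 0.48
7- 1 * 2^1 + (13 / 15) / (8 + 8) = 1213 / 240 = 5.05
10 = 10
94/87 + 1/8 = 839/696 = 1.21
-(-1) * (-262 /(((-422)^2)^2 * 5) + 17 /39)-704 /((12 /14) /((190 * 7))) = -3377733148653543629 /3092106327960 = -1092372.90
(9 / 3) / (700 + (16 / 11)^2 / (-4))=121 / 28212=0.00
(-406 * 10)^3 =-66923416000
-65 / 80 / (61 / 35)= -455 / 976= -0.47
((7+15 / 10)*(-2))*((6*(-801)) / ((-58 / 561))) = -22917411 / 29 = -790255.55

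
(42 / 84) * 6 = 3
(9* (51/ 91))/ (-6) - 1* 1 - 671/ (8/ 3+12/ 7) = -1297691/ 8372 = -155.00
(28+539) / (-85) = -567 / 85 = -6.67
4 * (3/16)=3/4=0.75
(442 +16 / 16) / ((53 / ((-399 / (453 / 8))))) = -58.90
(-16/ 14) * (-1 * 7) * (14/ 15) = 112/ 15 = 7.47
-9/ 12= -0.75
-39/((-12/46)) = 299/2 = 149.50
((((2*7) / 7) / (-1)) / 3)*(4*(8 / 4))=-16 / 3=-5.33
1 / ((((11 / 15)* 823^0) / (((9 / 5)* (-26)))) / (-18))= 12636 / 11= 1148.73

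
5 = 5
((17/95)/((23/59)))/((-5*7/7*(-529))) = 1003/5779325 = 0.00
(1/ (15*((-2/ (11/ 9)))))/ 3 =-11/ 810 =-0.01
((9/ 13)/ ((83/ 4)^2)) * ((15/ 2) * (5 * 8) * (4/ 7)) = 172800/ 626899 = 0.28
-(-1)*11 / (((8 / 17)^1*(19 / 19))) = 187 / 8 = 23.38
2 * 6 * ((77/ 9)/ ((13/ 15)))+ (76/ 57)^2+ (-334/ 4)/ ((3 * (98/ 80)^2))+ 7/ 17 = 487603175/ 4775589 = 102.10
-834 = -834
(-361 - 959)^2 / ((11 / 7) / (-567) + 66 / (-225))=-15717240000 / 2671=-5884402.85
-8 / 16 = -1 / 2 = -0.50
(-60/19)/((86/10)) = -300/817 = -0.37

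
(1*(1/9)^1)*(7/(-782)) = -7/7038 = -0.00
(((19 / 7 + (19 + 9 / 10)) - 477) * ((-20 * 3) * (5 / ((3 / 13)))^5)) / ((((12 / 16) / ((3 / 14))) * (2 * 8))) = 2324600901.32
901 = 901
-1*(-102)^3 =1061208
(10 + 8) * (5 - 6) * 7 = -126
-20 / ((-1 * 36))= 5 / 9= 0.56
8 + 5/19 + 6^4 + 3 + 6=24952/19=1313.26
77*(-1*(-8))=616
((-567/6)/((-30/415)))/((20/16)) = 5229/5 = 1045.80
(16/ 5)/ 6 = 8/ 15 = 0.53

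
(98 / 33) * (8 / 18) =392 / 297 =1.32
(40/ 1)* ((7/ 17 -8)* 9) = -46440/ 17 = -2731.76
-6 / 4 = -3 / 2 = -1.50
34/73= 0.47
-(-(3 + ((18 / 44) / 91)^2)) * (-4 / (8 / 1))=-12024093 / 8016008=-1.50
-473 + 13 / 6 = -2825 / 6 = -470.83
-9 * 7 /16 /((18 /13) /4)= -91 /8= -11.38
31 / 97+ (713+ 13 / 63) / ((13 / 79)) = 344339305 / 79443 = 4334.42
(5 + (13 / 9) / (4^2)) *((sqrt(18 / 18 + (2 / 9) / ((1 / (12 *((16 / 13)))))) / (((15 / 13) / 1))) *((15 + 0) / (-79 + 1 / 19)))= -13927 *sqrt(6513) / 648000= -1.73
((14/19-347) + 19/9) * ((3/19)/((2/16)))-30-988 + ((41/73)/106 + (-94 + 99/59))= -763919413109/494434986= -1545.04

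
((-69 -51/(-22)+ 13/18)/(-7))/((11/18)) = 15.42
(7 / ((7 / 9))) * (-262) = -2358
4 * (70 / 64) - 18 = -109 / 8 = -13.62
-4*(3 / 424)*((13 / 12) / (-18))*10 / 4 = 65 / 15264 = 0.00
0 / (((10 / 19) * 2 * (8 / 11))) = 0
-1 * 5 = -5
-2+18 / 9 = 0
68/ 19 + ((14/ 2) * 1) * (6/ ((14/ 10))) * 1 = 638/ 19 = 33.58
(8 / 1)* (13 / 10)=52 / 5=10.40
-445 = -445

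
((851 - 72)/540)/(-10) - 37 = -200579/5400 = -37.14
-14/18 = -7/9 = -0.78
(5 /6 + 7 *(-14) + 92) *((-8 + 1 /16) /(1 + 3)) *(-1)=-10.25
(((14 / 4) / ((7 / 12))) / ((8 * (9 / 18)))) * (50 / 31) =75 / 31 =2.42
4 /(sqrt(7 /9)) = 12 *sqrt(7) /7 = 4.54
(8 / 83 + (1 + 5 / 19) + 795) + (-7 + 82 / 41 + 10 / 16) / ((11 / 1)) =795.96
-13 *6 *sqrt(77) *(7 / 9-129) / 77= 30004 *sqrt(77) / 231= 1139.76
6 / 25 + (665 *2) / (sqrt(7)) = 502.93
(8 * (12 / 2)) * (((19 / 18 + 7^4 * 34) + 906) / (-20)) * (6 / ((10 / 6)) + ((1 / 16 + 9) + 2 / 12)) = -2541439.10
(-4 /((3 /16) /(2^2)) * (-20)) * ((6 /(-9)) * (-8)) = 81920 /9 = 9102.22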